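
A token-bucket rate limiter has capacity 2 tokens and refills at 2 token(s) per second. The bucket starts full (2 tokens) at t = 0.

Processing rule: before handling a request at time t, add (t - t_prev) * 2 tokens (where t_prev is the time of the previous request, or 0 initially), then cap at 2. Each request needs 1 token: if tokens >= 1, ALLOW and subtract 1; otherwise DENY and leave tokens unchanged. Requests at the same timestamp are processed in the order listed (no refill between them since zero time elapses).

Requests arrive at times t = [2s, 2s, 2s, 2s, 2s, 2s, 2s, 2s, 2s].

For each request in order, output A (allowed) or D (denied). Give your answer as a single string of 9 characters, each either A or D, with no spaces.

Simulating step by step:
  req#1 t=2s: ALLOW
  req#2 t=2s: ALLOW
  req#3 t=2s: DENY
  req#4 t=2s: DENY
  req#5 t=2s: DENY
  req#6 t=2s: DENY
  req#7 t=2s: DENY
  req#8 t=2s: DENY
  req#9 t=2s: DENY

Answer: AADDDDDDD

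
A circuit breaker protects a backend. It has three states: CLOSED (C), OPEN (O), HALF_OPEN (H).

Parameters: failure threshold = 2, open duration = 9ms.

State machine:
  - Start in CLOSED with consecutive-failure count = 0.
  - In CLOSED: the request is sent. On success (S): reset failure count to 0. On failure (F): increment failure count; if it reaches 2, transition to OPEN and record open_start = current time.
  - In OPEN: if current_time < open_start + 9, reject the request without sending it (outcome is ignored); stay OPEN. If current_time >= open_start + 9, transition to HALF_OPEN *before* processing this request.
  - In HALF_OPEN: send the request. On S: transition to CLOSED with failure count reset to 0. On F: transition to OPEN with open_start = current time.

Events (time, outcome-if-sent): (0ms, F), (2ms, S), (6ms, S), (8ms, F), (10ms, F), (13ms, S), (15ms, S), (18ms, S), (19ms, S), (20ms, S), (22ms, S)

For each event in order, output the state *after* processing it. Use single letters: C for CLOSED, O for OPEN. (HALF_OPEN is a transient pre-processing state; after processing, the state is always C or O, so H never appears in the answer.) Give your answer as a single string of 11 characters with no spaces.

Answer: CCCCOOOOCCC

Derivation:
State after each event:
  event#1 t=0ms outcome=F: state=CLOSED
  event#2 t=2ms outcome=S: state=CLOSED
  event#3 t=6ms outcome=S: state=CLOSED
  event#4 t=8ms outcome=F: state=CLOSED
  event#5 t=10ms outcome=F: state=OPEN
  event#6 t=13ms outcome=S: state=OPEN
  event#7 t=15ms outcome=S: state=OPEN
  event#8 t=18ms outcome=S: state=OPEN
  event#9 t=19ms outcome=S: state=CLOSED
  event#10 t=20ms outcome=S: state=CLOSED
  event#11 t=22ms outcome=S: state=CLOSED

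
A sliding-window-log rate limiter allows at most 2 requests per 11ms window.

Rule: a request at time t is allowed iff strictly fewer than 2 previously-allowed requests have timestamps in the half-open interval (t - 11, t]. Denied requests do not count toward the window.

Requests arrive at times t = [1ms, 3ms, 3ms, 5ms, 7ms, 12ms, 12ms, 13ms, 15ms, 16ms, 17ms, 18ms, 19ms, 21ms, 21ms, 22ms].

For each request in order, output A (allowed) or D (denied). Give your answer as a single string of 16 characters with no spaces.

Answer: AADDDADDADDDDDDD

Derivation:
Tracking allowed requests in the window:
  req#1 t=1ms: ALLOW
  req#2 t=3ms: ALLOW
  req#3 t=3ms: DENY
  req#4 t=5ms: DENY
  req#5 t=7ms: DENY
  req#6 t=12ms: ALLOW
  req#7 t=12ms: DENY
  req#8 t=13ms: DENY
  req#9 t=15ms: ALLOW
  req#10 t=16ms: DENY
  req#11 t=17ms: DENY
  req#12 t=18ms: DENY
  req#13 t=19ms: DENY
  req#14 t=21ms: DENY
  req#15 t=21ms: DENY
  req#16 t=22ms: DENY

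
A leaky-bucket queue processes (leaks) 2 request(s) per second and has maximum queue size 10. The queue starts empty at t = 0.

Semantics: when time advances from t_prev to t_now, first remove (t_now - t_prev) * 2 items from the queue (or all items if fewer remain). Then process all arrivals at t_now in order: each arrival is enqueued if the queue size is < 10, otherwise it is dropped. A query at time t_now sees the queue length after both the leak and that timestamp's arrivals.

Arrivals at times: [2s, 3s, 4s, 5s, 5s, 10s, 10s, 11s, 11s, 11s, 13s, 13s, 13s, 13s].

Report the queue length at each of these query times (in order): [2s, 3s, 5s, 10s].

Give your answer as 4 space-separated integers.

Queue lengths at query times:
  query t=2s: backlog = 1
  query t=3s: backlog = 1
  query t=5s: backlog = 2
  query t=10s: backlog = 2

Answer: 1 1 2 2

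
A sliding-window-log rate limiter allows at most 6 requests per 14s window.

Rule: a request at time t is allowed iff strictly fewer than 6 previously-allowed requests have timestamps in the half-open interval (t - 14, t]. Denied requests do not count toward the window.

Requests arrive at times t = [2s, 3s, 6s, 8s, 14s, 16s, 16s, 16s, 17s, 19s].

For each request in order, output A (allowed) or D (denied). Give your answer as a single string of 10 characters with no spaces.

Answer: AAAAAAADAD

Derivation:
Tracking allowed requests in the window:
  req#1 t=2s: ALLOW
  req#2 t=3s: ALLOW
  req#3 t=6s: ALLOW
  req#4 t=8s: ALLOW
  req#5 t=14s: ALLOW
  req#6 t=16s: ALLOW
  req#7 t=16s: ALLOW
  req#8 t=16s: DENY
  req#9 t=17s: ALLOW
  req#10 t=19s: DENY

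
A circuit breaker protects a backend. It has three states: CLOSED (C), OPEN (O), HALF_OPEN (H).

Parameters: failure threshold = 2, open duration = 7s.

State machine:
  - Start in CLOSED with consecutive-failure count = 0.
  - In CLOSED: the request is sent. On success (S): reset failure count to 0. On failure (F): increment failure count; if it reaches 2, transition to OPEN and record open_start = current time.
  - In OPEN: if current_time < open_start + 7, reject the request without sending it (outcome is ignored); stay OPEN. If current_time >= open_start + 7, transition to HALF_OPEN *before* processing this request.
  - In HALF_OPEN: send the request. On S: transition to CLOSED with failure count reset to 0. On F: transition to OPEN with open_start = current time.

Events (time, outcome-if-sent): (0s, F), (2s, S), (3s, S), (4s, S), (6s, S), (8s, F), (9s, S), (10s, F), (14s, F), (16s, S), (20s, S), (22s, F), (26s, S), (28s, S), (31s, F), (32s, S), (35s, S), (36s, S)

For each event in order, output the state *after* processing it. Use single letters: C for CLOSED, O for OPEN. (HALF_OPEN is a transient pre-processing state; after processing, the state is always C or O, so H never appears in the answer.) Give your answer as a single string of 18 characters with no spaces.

Answer: CCCCCCCCOOOOOOOOOO

Derivation:
State after each event:
  event#1 t=0s outcome=F: state=CLOSED
  event#2 t=2s outcome=S: state=CLOSED
  event#3 t=3s outcome=S: state=CLOSED
  event#4 t=4s outcome=S: state=CLOSED
  event#5 t=6s outcome=S: state=CLOSED
  event#6 t=8s outcome=F: state=CLOSED
  event#7 t=9s outcome=S: state=CLOSED
  event#8 t=10s outcome=F: state=CLOSED
  event#9 t=14s outcome=F: state=OPEN
  event#10 t=16s outcome=S: state=OPEN
  event#11 t=20s outcome=S: state=OPEN
  event#12 t=22s outcome=F: state=OPEN
  event#13 t=26s outcome=S: state=OPEN
  event#14 t=28s outcome=S: state=OPEN
  event#15 t=31s outcome=F: state=OPEN
  event#16 t=32s outcome=S: state=OPEN
  event#17 t=35s outcome=S: state=OPEN
  event#18 t=36s outcome=S: state=OPEN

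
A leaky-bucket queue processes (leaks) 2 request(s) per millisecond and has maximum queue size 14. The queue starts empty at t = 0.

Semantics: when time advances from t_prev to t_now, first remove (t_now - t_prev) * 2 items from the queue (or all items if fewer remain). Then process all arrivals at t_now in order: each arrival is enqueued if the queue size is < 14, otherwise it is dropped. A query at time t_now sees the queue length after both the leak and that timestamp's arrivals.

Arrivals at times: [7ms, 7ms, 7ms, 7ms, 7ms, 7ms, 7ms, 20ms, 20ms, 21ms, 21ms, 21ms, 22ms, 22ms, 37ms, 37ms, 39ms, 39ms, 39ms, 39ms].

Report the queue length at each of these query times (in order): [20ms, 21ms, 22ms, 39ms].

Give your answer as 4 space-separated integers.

Answer: 2 3 3 4

Derivation:
Queue lengths at query times:
  query t=20ms: backlog = 2
  query t=21ms: backlog = 3
  query t=22ms: backlog = 3
  query t=39ms: backlog = 4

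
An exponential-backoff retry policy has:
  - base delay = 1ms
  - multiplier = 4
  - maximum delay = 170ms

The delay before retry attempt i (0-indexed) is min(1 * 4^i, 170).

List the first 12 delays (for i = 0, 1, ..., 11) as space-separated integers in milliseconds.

Answer: 1 4 16 64 170 170 170 170 170 170 170 170

Derivation:
Computing each delay:
  i=0: min(1*4^0, 170) = 1
  i=1: min(1*4^1, 170) = 4
  i=2: min(1*4^2, 170) = 16
  i=3: min(1*4^3, 170) = 64
  i=4: min(1*4^4, 170) = 170
  i=5: min(1*4^5, 170) = 170
  i=6: min(1*4^6, 170) = 170
  i=7: min(1*4^7, 170) = 170
  i=8: min(1*4^8, 170) = 170
  i=9: min(1*4^9, 170) = 170
  i=10: min(1*4^10, 170) = 170
  i=11: min(1*4^11, 170) = 170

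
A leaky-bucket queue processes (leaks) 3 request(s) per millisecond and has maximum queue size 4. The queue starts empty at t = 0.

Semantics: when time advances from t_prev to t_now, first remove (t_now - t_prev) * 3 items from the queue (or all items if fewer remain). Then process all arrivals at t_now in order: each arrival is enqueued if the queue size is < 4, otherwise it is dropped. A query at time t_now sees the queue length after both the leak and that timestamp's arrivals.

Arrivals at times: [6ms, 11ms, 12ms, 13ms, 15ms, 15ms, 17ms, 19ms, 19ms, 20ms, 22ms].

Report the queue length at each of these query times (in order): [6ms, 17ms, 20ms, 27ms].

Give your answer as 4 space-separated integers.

Answer: 1 1 1 0

Derivation:
Queue lengths at query times:
  query t=6ms: backlog = 1
  query t=17ms: backlog = 1
  query t=20ms: backlog = 1
  query t=27ms: backlog = 0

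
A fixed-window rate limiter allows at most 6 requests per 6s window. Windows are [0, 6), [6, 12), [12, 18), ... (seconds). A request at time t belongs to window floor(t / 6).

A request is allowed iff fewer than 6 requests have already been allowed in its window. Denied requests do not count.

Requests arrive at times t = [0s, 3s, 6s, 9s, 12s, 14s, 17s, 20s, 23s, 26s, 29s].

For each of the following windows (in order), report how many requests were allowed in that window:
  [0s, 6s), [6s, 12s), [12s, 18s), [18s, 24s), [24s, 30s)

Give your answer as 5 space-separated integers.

Processing requests:
  req#1 t=0s (window 0): ALLOW
  req#2 t=3s (window 0): ALLOW
  req#3 t=6s (window 1): ALLOW
  req#4 t=9s (window 1): ALLOW
  req#5 t=12s (window 2): ALLOW
  req#6 t=14s (window 2): ALLOW
  req#7 t=17s (window 2): ALLOW
  req#8 t=20s (window 3): ALLOW
  req#9 t=23s (window 3): ALLOW
  req#10 t=26s (window 4): ALLOW
  req#11 t=29s (window 4): ALLOW

Allowed counts by window: 2 2 3 2 2

Answer: 2 2 3 2 2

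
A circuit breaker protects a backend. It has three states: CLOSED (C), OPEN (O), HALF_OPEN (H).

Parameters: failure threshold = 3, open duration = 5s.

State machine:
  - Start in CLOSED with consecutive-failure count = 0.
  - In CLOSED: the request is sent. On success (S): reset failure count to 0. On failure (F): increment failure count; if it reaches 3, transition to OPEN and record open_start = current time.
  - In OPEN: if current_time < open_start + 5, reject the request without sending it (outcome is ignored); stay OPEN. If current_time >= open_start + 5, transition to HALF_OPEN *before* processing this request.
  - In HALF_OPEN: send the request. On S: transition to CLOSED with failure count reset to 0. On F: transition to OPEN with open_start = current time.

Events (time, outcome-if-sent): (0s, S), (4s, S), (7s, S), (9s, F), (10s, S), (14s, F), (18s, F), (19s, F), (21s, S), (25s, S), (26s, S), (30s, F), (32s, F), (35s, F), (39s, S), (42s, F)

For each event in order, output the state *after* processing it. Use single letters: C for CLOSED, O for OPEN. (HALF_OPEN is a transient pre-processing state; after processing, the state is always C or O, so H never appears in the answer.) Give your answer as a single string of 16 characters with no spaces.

Answer: CCCCCCCOOCCCCOOO

Derivation:
State after each event:
  event#1 t=0s outcome=S: state=CLOSED
  event#2 t=4s outcome=S: state=CLOSED
  event#3 t=7s outcome=S: state=CLOSED
  event#4 t=9s outcome=F: state=CLOSED
  event#5 t=10s outcome=S: state=CLOSED
  event#6 t=14s outcome=F: state=CLOSED
  event#7 t=18s outcome=F: state=CLOSED
  event#8 t=19s outcome=F: state=OPEN
  event#9 t=21s outcome=S: state=OPEN
  event#10 t=25s outcome=S: state=CLOSED
  event#11 t=26s outcome=S: state=CLOSED
  event#12 t=30s outcome=F: state=CLOSED
  event#13 t=32s outcome=F: state=CLOSED
  event#14 t=35s outcome=F: state=OPEN
  event#15 t=39s outcome=S: state=OPEN
  event#16 t=42s outcome=F: state=OPEN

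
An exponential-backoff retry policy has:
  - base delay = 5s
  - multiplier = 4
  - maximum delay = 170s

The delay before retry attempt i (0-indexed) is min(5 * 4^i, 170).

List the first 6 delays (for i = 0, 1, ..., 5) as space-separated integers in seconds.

Computing each delay:
  i=0: min(5*4^0, 170) = 5
  i=1: min(5*4^1, 170) = 20
  i=2: min(5*4^2, 170) = 80
  i=3: min(5*4^3, 170) = 170
  i=4: min(5*4^4, 170) = 170
  i=5: min(5*4^5, 170) = 170

Answer: 5 20 80 170 170 170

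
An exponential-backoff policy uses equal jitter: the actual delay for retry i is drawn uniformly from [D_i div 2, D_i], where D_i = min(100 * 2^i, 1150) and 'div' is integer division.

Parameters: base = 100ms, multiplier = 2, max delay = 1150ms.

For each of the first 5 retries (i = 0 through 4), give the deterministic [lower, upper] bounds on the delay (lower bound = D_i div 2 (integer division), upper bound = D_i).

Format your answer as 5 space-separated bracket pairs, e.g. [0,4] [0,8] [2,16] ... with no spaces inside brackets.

Answer: [50,100] [100,200] [200,400] [400,800] [575,1150]

Derivation:
Computing bounds per retry:
  i=0: D_i=min(100*2^0,1150)=100, bounds=[50,100]
  i=1: D_i=min(100*2^1,1150)=200, bounds=[100,200]
  i=2: D_i=min(100*2^2,1150)=400, bounds=[200,400]
  i=3: D_i=min(100*2^3,1150)=800, bounds=[400,800]
  i=4: D_i=min(100*2^4,1150)=1150, bounds=[575,1150]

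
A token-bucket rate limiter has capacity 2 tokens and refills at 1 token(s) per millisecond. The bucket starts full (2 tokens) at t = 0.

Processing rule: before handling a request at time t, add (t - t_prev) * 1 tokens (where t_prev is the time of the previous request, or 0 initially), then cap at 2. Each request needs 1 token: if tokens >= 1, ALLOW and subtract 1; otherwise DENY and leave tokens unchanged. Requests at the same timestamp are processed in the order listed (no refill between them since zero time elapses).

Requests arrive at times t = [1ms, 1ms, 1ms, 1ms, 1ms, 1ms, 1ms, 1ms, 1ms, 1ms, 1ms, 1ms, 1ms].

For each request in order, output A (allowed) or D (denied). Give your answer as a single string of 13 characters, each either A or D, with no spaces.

Simulating step by step:
  req#1 t=1ms: ALLOW
  req#2 t=1ms: ALLOW
  req#3 t=1ms: DENY
  req#4 t=1ms: DENY
  req#5 t=1ms: DENY
  req#6 t=1ms: DENY
  req#7 t=1ms: DENY
  req#8 t=1ms: DENY
  req#9 t=1ms: DENY
  req#10 t=1ms: DENY
  req#11 t=1ms: DENY
  req#12 t=1ms: DENY
  req#13 t=1ms: DENY

Answer: AADDDDDDDDDDD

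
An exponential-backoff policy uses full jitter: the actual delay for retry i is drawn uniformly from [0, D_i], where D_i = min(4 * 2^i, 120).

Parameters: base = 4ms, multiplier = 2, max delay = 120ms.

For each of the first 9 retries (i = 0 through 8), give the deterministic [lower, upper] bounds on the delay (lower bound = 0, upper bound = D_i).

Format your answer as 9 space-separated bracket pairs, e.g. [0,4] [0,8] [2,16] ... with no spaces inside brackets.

Answer: [0,4] [0,8] [0,16] [0,32] [0,64] [0,120] [0,120] [0,120] [0,120]

Derivation:
Computing bounds per retry:
  i=0: D_i=min(4*2^0,120)=4, bounds=[0,4]
  i=1: D_i=min(4*2^1,120)=8, bounds=[0,8]
  i=2: D_i=min(4*2^2,120)=16, bounds=[0,16]
  i=3: D_i=min(4*2^3,120)=32, bounds=[0,32]
  i=4: D_i=min(4*2^4,120)=64, bounds=[0,64]
  i=5: D_i=min(4*2^5,120)=120, bounds=[0,120]
  i=6: D_i=min(4*2^6,120)=120, bounds=[0,120]
  i=7: D_i=min(4*2^7,120)=120, bounds=[0,120]
  i=8: D_i=min(4*2^8,120)=120, bounds=[0,120]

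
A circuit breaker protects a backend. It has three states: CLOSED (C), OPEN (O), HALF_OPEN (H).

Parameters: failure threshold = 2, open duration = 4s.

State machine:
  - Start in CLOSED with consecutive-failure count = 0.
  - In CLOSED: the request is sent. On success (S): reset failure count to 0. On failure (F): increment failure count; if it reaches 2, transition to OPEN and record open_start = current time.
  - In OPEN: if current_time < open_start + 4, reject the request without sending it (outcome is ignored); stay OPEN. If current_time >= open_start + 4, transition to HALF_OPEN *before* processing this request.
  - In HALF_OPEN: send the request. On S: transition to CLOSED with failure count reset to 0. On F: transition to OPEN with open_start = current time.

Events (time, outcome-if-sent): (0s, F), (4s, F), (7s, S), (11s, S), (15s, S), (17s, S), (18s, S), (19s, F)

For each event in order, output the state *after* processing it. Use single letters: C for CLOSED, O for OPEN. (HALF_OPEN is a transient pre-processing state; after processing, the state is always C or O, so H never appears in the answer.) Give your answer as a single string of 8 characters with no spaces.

Answer: COOCCCCC

Derivation:
State after each event:
  event#1 t=0s outcome=F: state=CLOSED
  event#2 t=4s outcome=F: state=OPEN
  event#3 t=7s outcome=S: state=OPEN
  event#4 t=11s outcome=S: state=CLOSED
  event#5 t=15s outcome=S: state=CLOSED
  event#6 t=17s outcome=S: state=CLOSED
  event#7 t=18s outcome=S: state=CLOSED
  event#8 t=19s outcome=F: state=CLOSED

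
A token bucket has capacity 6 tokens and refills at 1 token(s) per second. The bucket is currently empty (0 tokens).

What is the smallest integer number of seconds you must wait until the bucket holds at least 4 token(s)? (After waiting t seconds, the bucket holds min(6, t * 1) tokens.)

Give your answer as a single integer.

Need t * 1 >= 4, so t >= 4/1.
Smallest integer t = ceil(4/1) = 4.

Answer: 4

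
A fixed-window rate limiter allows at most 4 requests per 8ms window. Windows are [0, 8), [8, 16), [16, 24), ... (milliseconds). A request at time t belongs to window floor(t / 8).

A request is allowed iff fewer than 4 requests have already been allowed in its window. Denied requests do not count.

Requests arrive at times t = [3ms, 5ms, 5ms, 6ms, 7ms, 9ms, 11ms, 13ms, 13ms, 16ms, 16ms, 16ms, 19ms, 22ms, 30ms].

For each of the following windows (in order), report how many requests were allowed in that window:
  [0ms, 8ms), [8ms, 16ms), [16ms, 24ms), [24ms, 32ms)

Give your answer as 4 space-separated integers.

Processing requests:
  req#1 t=3ms (window 0): ALLOW
  req#2 t=5ms (window 0): ALLOW
  req#3 t=5ms (window 0): ALLOW
  req#4 t=6ms (window 0): ALLOW
  req#5 t=7ms (window 0): DENY
  req#6 t=9ms (window 1): ALLOW
  req#7 t=11ms (window 1): ALLOW
  req#8 t=13ms (window 1): ALLOW
  req#9 t=13ms (window 1): ALLOW
  req#10 t=16ms (window 2): ALLOW
  req#11 t=16ms (window 2): ALLOW
  req#12 t=16ms (window 2): ALLOW
  req#13 t=19ms (window 2): ALLOW
  req#14 t=22ms (window 2): DENY
  req#15 t=30ms (window 3): ALLOW

Allowed counts by window: 4 4 4 1

Answer: 4 4 4 1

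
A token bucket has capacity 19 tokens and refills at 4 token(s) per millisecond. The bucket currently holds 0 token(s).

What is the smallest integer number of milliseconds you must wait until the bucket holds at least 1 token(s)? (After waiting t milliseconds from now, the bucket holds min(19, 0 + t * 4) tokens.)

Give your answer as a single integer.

Need 0 + t * 4 >= 1, so t >= 1/4.
Smallest integer t = ceil(1/4) = 1.

Answer: 1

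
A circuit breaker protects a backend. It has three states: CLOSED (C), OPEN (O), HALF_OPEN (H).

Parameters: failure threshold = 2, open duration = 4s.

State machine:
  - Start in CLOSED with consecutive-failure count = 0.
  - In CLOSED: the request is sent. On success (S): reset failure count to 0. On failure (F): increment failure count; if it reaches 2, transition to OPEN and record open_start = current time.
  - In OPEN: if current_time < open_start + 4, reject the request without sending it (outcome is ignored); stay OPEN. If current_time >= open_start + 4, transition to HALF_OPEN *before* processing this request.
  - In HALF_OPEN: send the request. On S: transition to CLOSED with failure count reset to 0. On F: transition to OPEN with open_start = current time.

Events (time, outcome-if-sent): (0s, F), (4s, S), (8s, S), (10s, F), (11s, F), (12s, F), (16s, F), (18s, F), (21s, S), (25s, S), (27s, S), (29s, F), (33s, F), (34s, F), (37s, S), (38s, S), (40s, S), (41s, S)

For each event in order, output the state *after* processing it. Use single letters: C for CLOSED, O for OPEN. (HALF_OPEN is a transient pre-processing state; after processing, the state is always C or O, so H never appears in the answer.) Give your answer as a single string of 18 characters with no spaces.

Answer: CCCCOOOOCCCCOOCCCC

Derivation:
State after each event:
  event#1 t=0s outcome=F: state=CLOSED
  event#2 t=4s outcome=S: state=CLOSED
  event#3 t=8s outcome=S: state=CLOSED
  event#4 t=10s outcome=F: state=CLOSED
  event#5 t=11s outcome=F: state=OPEN
  event#6 t=12s outcome=F: state=OPEN
  event#7 t=16s outcome=F: state=OPEN
  event#8 t=18s outcome=F: state=OPEN
  event#9 t=21s outcome=S: state=CLOSED
  event#10 t=25s outcome=S: state=CLOSED
  event#11 t=27s outcome=S: state=CLOSED
  event#12 t=29s outcome=F: state=CLOSED
  event#13 t=33s outcome=F: state=OPEN
  event#14 t=34s outcome=F: state=OPEN
  event#15 t=37s outcome=S: state=CLOSED
  event#16 t=38s outcome=S: state=CLOSED
  event#17 t=40s outcome=S: state=CLOSED
  event#18 t=41s outcome=S: state=CLOSED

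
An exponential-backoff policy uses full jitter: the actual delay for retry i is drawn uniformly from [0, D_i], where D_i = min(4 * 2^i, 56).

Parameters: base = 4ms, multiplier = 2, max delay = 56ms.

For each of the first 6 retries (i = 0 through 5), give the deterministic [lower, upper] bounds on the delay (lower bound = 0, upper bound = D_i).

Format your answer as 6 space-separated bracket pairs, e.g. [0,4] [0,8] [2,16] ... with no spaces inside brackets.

Computing bounds per retry:
  i=0: D_i=min(4*2^0,56)=4, bounds=[0,4]
  i=1: D_i=min(4*2^1,56)=8, bounds=[0,8]
  i=2: D_i=min(4*2^2,56)=16, bounds=[0,16]
  i=3: D_i=min(4*2^3,56)=32, bounds=[0,32]
  i=4: D_i=min(4*2^4,56)=56, bounds=[0,56]
  i=5: D_i=min(4*2^5,56)=56, bounds=[0,56]

Answer: [0,4] [0,8] [0,16] [0,32] [0,56] [0,56]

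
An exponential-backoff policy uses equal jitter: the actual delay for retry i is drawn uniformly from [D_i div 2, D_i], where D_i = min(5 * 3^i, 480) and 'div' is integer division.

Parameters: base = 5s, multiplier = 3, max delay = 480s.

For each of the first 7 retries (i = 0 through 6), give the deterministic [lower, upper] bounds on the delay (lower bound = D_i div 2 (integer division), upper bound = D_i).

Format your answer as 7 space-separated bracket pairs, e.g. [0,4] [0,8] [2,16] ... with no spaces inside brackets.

Answer: [2,5] [7,15] [22,45] [67,135] [202,405] [240,480] [240,480]

Derivation:
Computing bounds per retry:
  i=0: D_i=min(5*3^0,480)=5, bounds=[2,5]
  i=1: D_i=min(5*3^1,480)=15, bounds=[7,15]
  i=2: D_i=min(5*3^2,480)=45, bounds=[22,45]
  i=3: D_i=min(5*3^3,480)=135, bounds=[67,135]
  i=4: D_i=min(5*3^4,480)=405, bounds=[202,405]
  i=5: D_i=min(5*3^5,480)=480, bounds=[240,480]
  i=6: D_i=min(5*3^6,480)=480, bounds=[240,480]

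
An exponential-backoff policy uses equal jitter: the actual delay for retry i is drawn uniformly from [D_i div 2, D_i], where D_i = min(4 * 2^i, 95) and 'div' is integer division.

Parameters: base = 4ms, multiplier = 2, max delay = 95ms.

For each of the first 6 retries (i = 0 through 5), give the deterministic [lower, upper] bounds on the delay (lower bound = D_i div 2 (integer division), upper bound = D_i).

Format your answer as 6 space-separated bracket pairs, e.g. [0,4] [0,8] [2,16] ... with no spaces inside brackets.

Computing bounds per retry:
  i=0: D_i=min(4*2^0,95)=4, bounds=[2,4]
  i=1: D_i=min(4*2^1,95)=8, bounds=[4,8]
  i=2: D_i=min(4*2^2,95)=16, bounds=[8,16]
  i=3: D_i=min(4*2^3,95)=32, bounds=[16,32]
  i=4: D_i=min(4*2^4,95)=64, bounds=[32,64]
  i=5: D_i=min(4*2^5,95)=95, bounds=[47,95]

Answer: [2,4] [4,8] [8,16] [16,32] [32,64] [47,95]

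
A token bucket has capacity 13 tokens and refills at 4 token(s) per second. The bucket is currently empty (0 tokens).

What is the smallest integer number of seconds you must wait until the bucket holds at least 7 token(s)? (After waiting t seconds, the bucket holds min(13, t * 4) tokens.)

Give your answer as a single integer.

Need t * 4 >= 7, so t >= 7/4.
Smallest integer t = ceil(7/4) = 2.

Answer: 2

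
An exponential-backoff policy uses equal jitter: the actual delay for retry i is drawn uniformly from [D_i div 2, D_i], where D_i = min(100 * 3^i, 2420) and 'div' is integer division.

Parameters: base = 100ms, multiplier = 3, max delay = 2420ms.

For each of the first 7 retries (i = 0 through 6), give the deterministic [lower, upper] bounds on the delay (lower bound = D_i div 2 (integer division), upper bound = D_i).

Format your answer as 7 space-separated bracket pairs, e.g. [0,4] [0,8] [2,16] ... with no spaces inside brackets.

Computing bounds per retry:
  i=0: D_i=min(100*3^0,2420)=100, bounds=[50,100]
  i=1: D_i=min(100*3^1,2420)=300, bounds=[150,300]
  i=2: D_i=min(100*3^2,2420)=900, bounds=[450,900]
  i=3: D_i=min(100*3^3,2420)=2420, bounds=[1210,2420]
  i=4: D_i=min(100*3^4,2420)=2420, bounds=[1210,2420]
  i=5: D_i=min(100*3^5,2420)=2420, bounds=[1210,2420]
  i=6: D_i=min(100*3^6,2420)=2420, bounds=[1210,2420]

Answer: [50,100] [150,300] [450,900] [1210,2420] [1210,2420] [1210,2420] [1210,2420]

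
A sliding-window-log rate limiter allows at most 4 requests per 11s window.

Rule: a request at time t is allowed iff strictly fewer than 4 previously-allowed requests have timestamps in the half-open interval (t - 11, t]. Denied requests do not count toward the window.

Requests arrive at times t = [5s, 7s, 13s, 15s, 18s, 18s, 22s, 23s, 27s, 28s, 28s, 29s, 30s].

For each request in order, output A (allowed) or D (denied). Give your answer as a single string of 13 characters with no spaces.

Tracking allowed requests in the window:
  req#1 t=5s: ALLOW
  req#2 t=7s: ALLOW
  req#3 t=13s: ALLOW
  req#4 t=15s: ALLOW
  req#5 t=18s: ALLOW
  req#6 t=18s: ALLOW
  req#7 t=22s: DENY
  req#8 t=23s: DENY
  req#9 t=27s: ALLOW
  req#10 t=28s: ALLOW
  req#11 t=28s: DENY
  req#12 t=29s: ALLOW
  req#13 t=30s: ALLOW

Answer: AAAAAADDAADAA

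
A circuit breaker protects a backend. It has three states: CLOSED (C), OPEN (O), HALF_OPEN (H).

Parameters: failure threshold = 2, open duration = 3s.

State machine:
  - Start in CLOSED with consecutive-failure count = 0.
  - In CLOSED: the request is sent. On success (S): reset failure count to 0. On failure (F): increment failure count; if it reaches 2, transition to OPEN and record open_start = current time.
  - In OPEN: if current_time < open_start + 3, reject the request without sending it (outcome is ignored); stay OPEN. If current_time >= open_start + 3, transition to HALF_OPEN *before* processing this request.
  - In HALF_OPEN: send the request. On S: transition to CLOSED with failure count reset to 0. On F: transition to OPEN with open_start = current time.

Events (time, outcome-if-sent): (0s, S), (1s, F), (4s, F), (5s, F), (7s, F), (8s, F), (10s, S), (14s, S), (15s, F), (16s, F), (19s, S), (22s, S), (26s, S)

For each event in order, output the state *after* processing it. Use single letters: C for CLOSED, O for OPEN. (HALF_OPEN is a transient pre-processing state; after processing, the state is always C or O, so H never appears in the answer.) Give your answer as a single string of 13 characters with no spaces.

Answer: CCOOOOCCCOCCC

Derivation:
State after each event:
  event#1 t=0s outcome=S: state=CLOSED
  event#2 t=1s outcome=F: state=CLOSED
  event#3 t=4s outcome=F: state=OPEN
  event#4 t=5s outcome=F: state=OPEN
  event#5 t=7s outcome=F: state=OPEN
  event#6 t=8s outcome=F: state=OPEN
  event#7 t=10s outcome=S: state=CLOSED
  event#8 t=14s outcome=S: state=CLOSED
  event#9 t=15s outcome=F: state=CLOSED
  event#10 t=16s outcome=F: state=OPEN
  event#11 t=19s outcome=S: state=CLOSED
  event#12 t=22s outcome=S: state=CLOSED
  event#13 t=26s outcome=S: state=CLOSED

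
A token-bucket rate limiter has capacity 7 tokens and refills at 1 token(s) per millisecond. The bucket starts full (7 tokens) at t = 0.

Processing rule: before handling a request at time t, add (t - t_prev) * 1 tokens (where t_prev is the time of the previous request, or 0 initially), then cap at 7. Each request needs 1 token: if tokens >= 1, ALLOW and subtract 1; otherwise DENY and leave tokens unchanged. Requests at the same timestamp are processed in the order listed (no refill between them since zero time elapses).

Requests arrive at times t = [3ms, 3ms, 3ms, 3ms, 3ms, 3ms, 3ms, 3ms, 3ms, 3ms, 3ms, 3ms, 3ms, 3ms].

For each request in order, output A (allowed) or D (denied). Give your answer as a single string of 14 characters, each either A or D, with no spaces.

Answer: AAAAAAADDDDDDD

Derivation:
Simulating step by step:
  req#1 t=3ms: ALLOW
  req#2 t=3ms: ALLOW
  req#3 t=3ms: ALLOW
  req#4 t=3ms: ALLOW
  req#5 t=3ms: ALLOW
  req#6 t=3ms: ALLOW
  req#7 t=3ms: ALLOW
  req#8 t=3ms: DENY
  req#9 t=3ms: DENY
  req#10 t=3ms: DENY
  req#11 t=3ms: DENY
  req#12 t=3ms: DENY
  req#13 t=3ms: DENY
  req#14 t=3ms: DENY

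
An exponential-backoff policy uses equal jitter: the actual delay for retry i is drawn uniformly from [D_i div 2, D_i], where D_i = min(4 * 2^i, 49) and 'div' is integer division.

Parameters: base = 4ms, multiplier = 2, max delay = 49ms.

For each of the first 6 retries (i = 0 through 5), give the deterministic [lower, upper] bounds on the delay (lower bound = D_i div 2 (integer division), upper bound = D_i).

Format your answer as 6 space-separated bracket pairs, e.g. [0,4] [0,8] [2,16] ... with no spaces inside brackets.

Computing bounds per retry:
  i=0: D_i=min(4*2^0,49)=4, bounds=[2,4]
  i=1: D_i=min(4*2^1,49)=8, bounds=[4,8]
  i=2: D_i=min(4*2^2,49)=16, bounds=[8,16]
  i=3: D_i=min(4*2^3,49)=32, bounds=[16,32]
  i=4: D_i=min(4*2^4,49)=49, bounds=[24,49]
  i=5: D_i=min(4*2^5,49)=49, bounds=[24,49]

Answer: [2,4] [4,8] [8,16] [16,32] [24,49] [24,49]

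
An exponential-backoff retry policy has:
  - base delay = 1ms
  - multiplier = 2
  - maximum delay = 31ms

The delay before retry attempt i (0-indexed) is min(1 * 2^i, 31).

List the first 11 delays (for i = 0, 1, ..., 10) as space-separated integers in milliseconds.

Computing each delay:
  i=0: min(1*2^0, 31) = 1
  i=1: min(1*2^1, 31) = 2
  i=2: min(1*2^2, 31) = 4
  i=3: min(1*2^3, 31) = 8
  i=4: min(1*2^4, 31) = 16
  i=5: min(1*2^5, 31) = 31
  i=6: min(1*2^6, 31) = 31
  i=7: min(1*2^7, 31) = 31
  i=8: min(1*2^8, 31) = 31
  i=9: min(1*2^9, 31) = 31
  i=10: min(1*2^10, 31) = 31

Answer: 1 2 4 8 16 31 31 31 31 31 31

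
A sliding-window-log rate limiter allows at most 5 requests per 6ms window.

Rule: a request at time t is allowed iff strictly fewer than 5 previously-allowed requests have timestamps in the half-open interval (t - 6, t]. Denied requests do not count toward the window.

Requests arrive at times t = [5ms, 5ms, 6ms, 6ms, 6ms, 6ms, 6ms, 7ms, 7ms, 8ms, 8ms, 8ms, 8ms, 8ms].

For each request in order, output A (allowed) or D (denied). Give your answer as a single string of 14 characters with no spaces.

Answer: AAAAADDDDDDDDD

Derivation:
Tracking allowed requests in the window:
  req#1 t=5ms: ALLOW
  req#2 t=5ms: ALLOW
  req#3 t=6ms: ALLOW
  req#4 t=6ms: ALLOW
  req#5 t=6ms: ALLOW
  req#6 t=6ms: DENY
  req#7 t=6ms: DENY
  req#8 t=7ms: DENY
  req#9 t=7ms: DENY
  req#10 t=8ms: DENY
  req#11 t=8ms: DENY
  req#12 t=8ms: DENY
  req#13 t=8ms: DENY
  req#14 t=8ms: DENY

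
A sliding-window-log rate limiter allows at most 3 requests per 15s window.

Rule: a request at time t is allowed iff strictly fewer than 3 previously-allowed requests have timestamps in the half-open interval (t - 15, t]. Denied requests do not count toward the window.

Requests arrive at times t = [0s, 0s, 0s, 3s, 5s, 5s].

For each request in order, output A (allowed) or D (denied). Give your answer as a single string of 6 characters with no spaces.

Answer: AAADDD

Derivation:
Tracking allowed requests in the window:
  req#1 t=0s: ALLOW
  req#2 t=0s: ALLOW
  req#3 t=0s: ALLOW
  req#4 t=3s: DENY
  req#5 t=5s: DENY
  req#6 t=5s: DENY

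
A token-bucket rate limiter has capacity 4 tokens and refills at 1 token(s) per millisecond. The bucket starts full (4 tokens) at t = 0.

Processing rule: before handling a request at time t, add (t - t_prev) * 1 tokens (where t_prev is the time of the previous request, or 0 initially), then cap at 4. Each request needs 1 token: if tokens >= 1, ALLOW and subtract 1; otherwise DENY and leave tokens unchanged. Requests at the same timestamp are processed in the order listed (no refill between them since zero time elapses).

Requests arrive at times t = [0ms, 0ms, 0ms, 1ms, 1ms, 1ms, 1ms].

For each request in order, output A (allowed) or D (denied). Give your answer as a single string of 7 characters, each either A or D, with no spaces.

Simulating step by step:
  req#1 t=0ms: ALLOW
  req#2 t=0ms: ALLOW
  req#3 t=0ms: ALLOW
  req#4 t=1ms: ALLOW
  req#5 t=1ms: ALLOW
  req#6 t=1ms: DENY
  req#7 t=1ms: DENY

Answer: AAAAADD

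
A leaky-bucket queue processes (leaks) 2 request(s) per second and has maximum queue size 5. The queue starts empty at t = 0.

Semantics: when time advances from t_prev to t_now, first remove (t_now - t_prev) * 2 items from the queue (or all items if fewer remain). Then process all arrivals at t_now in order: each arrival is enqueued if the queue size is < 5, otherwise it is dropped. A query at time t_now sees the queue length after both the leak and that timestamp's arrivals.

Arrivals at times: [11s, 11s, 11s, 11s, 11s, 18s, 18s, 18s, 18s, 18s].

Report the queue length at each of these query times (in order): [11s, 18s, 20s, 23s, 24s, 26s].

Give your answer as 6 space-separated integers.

Queue lengths at query times:
  query t=11s: backlog = 5
  query t=18s: backlog = 5
  query t=20s: backlog = 1
  query t=23s: backlog = 0
  query t=24s: backlog = 0
  query t=26s: backlog = 0

Answer: 5 5 1 0 0 0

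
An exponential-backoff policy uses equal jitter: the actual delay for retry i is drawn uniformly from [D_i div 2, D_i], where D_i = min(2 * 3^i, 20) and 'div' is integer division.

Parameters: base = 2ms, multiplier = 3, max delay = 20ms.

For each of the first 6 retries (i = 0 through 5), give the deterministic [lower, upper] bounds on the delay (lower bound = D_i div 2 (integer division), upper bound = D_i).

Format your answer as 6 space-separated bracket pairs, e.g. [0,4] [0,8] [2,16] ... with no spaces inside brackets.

Answer: [1,2] [3,6] [9,18] [10,20] [10,20] [10,20]

Derivation:
Computing bounds per retry:
  i=0: D_i=min(2*3^0,20)=2, bounds=[1,2]
  i=1: D_i=min(2*3^1,20)=6, bounds=[3,6]
  i=2: D_i=min(2*3^2,20)=18, bounds=[9,18]
  i=3: D_i=min(2*3^3,20)=20, bounds=[10,20]
  i=4: D_i=min(2*3^4,20)=20, bounds=[10,20]
  i=5: D_i=min(2*3^5,20)=20, bounds=[10,20]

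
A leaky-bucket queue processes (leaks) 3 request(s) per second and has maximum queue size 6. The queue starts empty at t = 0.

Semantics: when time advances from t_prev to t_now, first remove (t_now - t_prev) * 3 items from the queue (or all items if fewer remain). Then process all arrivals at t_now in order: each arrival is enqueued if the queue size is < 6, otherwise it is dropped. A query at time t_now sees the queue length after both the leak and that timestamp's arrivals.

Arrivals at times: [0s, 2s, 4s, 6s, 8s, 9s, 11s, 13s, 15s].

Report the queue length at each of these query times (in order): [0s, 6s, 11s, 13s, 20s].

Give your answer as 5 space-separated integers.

Answer: 1 1 1 1 0

Derivation:
Queue lengths at query times:
  query t=0s: backlog = 1
  query t=6s: backlog = 1
  query t=11s: backlog = 1
  query t=13s: backlog = 1
  query t=20s: backlog = 0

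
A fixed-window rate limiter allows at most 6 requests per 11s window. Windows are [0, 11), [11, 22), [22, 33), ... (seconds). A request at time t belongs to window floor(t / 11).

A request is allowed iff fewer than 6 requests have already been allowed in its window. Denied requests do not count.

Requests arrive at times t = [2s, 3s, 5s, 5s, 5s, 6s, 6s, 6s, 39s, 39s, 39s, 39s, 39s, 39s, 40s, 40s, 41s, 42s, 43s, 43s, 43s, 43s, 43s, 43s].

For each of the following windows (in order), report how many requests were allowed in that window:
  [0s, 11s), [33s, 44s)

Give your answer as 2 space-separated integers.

Answer: 6 6

Derivation:
Processing requests:
  req#1 t=2s (window 0): ALLOW
  req#2 t=3s (window 0): ALLOW
  req#3 t=5s (window 0): ALLOW
  req#4 t=5s (window 0): ALLOW
  req#5 t=5s (window 0): ALLOW
  req#6 t=6s (window 0): ALLOW
  req#7 t=6s (window 0): DENY
  req#8 t=6s (window 0): DENY
  req#9 t=39s (window 3): ALLOW
  req#10 t=39s (window 3): ALLOW
  req#11 t=39s (window 3): ALLOW
  req#12 t=39s (window 3): ALLOW
  req#13 t=39s (window 3): ALLOW
  req#14 t=39s (window 3): ALLOW
  req#15 t=40s (window 3): DENY
  req#16 t=40s (window 3): DENY
  req#17 t=41s (window 3): DENY
  req#18 t=42s (window 3): DENY
  req#19 t=43s (window 3): DENY
  req#20 t=43s (window 3): DENY
  req#21 t=43s (window 3): DENY
  req#22 t=43s (window 3): DENY
  req#23 t=43s (window 3): DENY
  req#24 t=43s (window 3): DENY

Allowed counts by window: 6 6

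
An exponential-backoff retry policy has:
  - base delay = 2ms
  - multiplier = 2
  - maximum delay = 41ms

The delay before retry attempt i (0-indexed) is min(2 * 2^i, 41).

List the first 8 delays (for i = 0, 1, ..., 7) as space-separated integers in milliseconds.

Computing each delay:
  i=0: min(2*2^0, 41) = 2
  i=1: min(2*2^1, 41) = 4
  i=2: min(2*2^2, 41) = 8
  i=3: min(2*2^3, 41) = 16
  i=4: min(2*2^4, 41) = 32
  i=5: min(2*2^5, 41) = 41
  i=6: min(2*2^6, 41) = 41
  i=7: min(2*2^7, 41) = 41

Answer: 2 4 8 16 32 41 41 41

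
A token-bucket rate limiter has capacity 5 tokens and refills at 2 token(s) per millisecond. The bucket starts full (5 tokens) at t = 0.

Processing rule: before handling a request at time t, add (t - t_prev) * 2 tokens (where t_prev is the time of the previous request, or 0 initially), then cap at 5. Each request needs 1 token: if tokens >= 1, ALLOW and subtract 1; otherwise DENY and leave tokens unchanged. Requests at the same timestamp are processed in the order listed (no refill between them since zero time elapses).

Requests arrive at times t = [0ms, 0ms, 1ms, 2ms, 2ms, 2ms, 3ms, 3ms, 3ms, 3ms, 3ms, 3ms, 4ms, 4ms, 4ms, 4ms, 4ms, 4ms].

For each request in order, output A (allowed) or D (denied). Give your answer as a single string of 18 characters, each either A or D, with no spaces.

Answer: AAAAAAAAAADDAADDDD

Derivation:
Simulating step by step:
  req#1 t=0ms: ALLOW
  req#2 t=0ms: ALLOW
  req#3 t=1ms: ALLOW
  req#4 t=2ms: ALLOW
  req#5 t=2ms: ALLOW
  req#6 t=2ms: ALLOW
  req#7 t=3ms: ALLOW
  req#8 t=3ms: ALLOW
  req#9 t=3ms: ALLOW
  req#10 t=3ms: ALLOW
  req#11 t=3ms: DENY
  req#12 t=3ms: DENY
  req#13 t=4ms: ALLOW
  req#14 t=4ms: ALLOW
  req#15 t=4ms: DENY
  req#16 t=4ms: DENY
  req#17 t=4ms: DENY
  req#18 t=4ms: DENY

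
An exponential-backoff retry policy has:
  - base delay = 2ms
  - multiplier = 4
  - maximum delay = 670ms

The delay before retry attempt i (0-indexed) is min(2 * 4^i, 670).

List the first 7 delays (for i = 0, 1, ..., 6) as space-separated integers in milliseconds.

Computing each delay:
  i=0: min(2*4^0, 670) = 2
  i=1: min(2*4^1, 670) = 8
  i=2: min(2*4^2, 670) = 32
  i=3: min(2*4^3, 670) = 128
  i=4: min(2*4^4, 670) = 512
  i=5: min(2*4^5, 670) = 670
  i=6: min(2*4^6, 670) = 670

Answer: 2 8 32 128 512 670 670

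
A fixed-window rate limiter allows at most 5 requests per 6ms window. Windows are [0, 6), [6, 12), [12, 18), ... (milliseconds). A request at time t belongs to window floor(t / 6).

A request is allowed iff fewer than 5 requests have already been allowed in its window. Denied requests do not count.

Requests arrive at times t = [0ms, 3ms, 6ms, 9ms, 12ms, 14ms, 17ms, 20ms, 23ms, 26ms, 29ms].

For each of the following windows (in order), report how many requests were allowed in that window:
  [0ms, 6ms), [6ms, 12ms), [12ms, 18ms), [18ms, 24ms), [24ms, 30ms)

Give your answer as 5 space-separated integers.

Answer: 2 2 3 2 2

Derivation:
Processing requests:
  req#1 t=0ms (window 0): ALLOW
  req#2 t=3ms (window 0): ALLOW
  req#3 t=6ms (window 1): ALLOW
  req#4 t=9ms (window 1): ALLOW
  req#5 t=12ms (window 2): ALLOW
  req#6 t=14ms (window 2): ALLOW
  req#7 t=17ms (window 2): ALLOW
  req#8 t=20ms (window 3): ALLOW
  req#9 t=23ms (window 3): ALLOW
  req#10 t=26ms (window 4): ALLOW
  req#11 t=29ms (window 4): ALLOW

Allowed counts by window: 2 2 3 2 2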